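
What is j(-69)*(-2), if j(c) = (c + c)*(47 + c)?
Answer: -6072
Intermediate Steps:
j(c) = 2*c*(47 + c) (j(c) = (2*c)*(47 + c) = 2*c*(47 + c))
j(-69)*(-2) = (2*(-69)*(47 - 69))*(-2) = (2*(-69)*(-22))*(-2) = 3036*(-2) = -6072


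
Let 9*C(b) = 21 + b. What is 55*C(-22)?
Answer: -55/9 ≈ -6.1111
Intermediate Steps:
C(b) = 7/3 + b/9 (C(b) = (21 + b)/9 = 7/3 + b/9)
55*C(-22) = 55*(7/3 + (1/9)*(-22)) = 55*(7/3 - 22/9) = 55*(-1/9) = -55/9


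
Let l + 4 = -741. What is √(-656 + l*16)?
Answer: 4*I*√786 ≈ 112.14*I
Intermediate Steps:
l = -745 (l = -4 - 741 = -745)
√(-656 + l*16) = √(-656 - 745*16) = √(-656 - 11920) = √(-12576) = 4*I*√786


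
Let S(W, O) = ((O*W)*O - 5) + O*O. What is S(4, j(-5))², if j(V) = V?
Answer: 14400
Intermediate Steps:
S(W, O) = -5 + O² + W*O² (S(W, O) = (W*O² - 5) + O² = (-5 + W*O²) + O² = -5 + O² + W*O²)
S(4, j(-5))² = (-5 + (-5)² + 4*(-5)²)² = (-5 + 25 + 4*25)² = (-5 + 25 + 100)² = 120² = 14400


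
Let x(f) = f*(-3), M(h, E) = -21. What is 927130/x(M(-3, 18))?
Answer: 927130/63 ≈ 14716.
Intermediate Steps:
x(f) = -3*f
927130/x(M(-3, 18)) = 927130/((-3*(-21))) = 927130/63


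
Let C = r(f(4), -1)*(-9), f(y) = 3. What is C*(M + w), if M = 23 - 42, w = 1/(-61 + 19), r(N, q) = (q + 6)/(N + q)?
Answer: 11985/28 ≈ 428.04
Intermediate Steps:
r(N, q) = (6 + q)/(N + q)
w = -1/42 (w = 1/(-42) = -1/42 ≈ -0.023810)
M = -19
C = -45/2 (C = ((6 - 1)/(3 - 1))*(-9) = (5/2)*(-9) = -45/2 ≈ -22.500)
C*(M + w) = -45*(-19 - 1/42)/2 = -45/2*(-799/42) = 11985/28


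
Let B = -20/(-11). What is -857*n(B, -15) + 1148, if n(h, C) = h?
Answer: -4512/11 ≈ -410.18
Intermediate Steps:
B = 20/11 (B = -20*(-1/11) = 20/11 ≈ 1.8182)
-857*n(B, -15) + 1148 = -857*20/11 + 1148 = -17140/11 + 1148 = -4512/11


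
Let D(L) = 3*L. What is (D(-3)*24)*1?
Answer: -216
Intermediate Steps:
(D(-3)*24)*1 = ((3*(-3))*24)*1 = -9*24*1 = -216*1 = -216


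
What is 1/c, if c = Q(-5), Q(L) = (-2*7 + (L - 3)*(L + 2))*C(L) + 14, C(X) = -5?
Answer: -1/36 ≈ -0.027778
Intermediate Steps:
Q(L) = 84 - 5*(-3 + L)*(2 + L) (Q(L) = (-2*7 + (L - 3)*(L + 2))*(-5) + 14 = (-14 + (-3 + L)*(2 + L))*(-5) + 14 = (70 - 5*(-3 + L)*(2 + L)) + 14 = 84 - 5*(-3 + L)*(2 + L))
c = -36 (c = 114 - 5*(-5)**2 + 5*(-5) = 114 - 5*25 - 25 = 114 - 125 - 25 = -36)
1/c = 1/(-36) = -1/36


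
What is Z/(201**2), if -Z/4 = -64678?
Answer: 258712/40401 ≈ 6.4036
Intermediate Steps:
Z = 258712 (Z = -4*(-64678) = 258712)
Z/(201**2) = 258712/(201**2) = 258712/40401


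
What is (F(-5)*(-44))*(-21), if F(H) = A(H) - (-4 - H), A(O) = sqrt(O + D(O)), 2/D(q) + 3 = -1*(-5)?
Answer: -924 + 1848*I ≈ -924.0 + 1848.0*I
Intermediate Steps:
D(q) = 1 (D(q) = 2/(-3 - 1*(-5)) = 2/(-3 + 5) = 2/2 = 2*(1/2) = 1)
A(O) = sqrt(1 + O) (A(O) = sqrt(O + 1) = sqrt(1 + O))
F(H) = 4 + H + sqrt(1 + H) (F(H) = sqrt(1 + H) - (-4 - H) = sqrt(1 + H) + (4 + H) = 4 + H + sqrt(1 + H))
(F(-5)*(-44))*(-21) = ((4 - 5 + sqrt(1 - 5))*(-44))*(-21) = ((4 - 5 + sqrt(-4))*(-44))*(-21) = ((4 - 5 + 2*I)*(-44))*(-21) = ((-1 + 2*I)*(-44))*(-21) = (44 - 88*I)*(-21) = -924 + 1848*I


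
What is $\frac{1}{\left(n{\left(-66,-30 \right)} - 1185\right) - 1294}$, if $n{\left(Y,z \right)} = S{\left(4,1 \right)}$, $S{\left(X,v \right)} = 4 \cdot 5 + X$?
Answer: $- \frac{1}{2455} \approx -0.00040733$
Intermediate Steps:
$S{\left(X,v \right)} = 20 + X$
$n{\left(Y,z \right)} = 24$ ($n{\left(Y,z \right)} = 20 + 4 = 24$)
$\frac{1}{\left(n{\left(-66,-30 \right)} - 1185\right) - 1294} = \frac{1}{\left(24 - 1185\right) - 1294} = \frac{1}{-1161 - 1294} = \frac{1}{-2455} = - \frac{1}{2455}$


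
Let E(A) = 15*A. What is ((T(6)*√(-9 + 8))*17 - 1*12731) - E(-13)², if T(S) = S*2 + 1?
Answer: -50756 + 221*I ≈ -50756.0 + 221.0*I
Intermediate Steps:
T(S) = 1 + 2*S (T(S) = 2*S + 1 = 1 + 2*S)
((T(6)*√(-9 + 8))*17 - 1*12731) - E(-13)² = (((1 + 2*6)*√(-9 + 8))*17 - 1*12731) - (15*(-13))² = (((1 + 12)*√(-1))*17 - 12731) - 1*(-195)² = ((13*I)*17 - 12731) - 1*38025 = (221*I - 12731) - 38025 = (-12731 + 221*I) - 38025 = -50756 + 221*I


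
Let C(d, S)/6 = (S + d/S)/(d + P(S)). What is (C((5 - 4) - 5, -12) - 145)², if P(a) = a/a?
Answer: 133225/9 ≈ 14803.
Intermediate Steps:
P(a) = 1
C(d, S) = 6*(S + d/S)/(1 + d) (C(d, S) = 6*((S + d/S)/(d + 1)) = 6*((S + d/S)/(1 + d)) = 6*(S + d/S)/(1 + d))
(C((5 - 4) - 5, -12) - 145)² = (6*(((5 - 4) - 5) + (-12)²)/(-12*(1 + ((5 - 4) - 5))) - 145)² = (6*(-1/12)*((1 - 5) + 144)/(1 + (1 - 5)) - 145)² = (6*(-1/12)*(-4 + 144)/(1 - 4) - 145)² = (6*(-1/12)*140/(-3) - 145)² = (6*(-1/12)*(-⅓)*140 - 145)² = (70/3 - 145)² = (-365/3)² = 133225/9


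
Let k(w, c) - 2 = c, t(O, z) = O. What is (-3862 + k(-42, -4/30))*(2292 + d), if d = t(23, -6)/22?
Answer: -1460491097/165 ≈ -8.8515e+6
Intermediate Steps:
k(w, c) = 2 + c
d = 23/22 ≈ 1.0455
(-3862 + k(-42, -4/30))*(2292 + d) = (-3862 + (2 - 4/30))*(2292 + 23/22) = (-3862 + (2 - 4*1/30))*(50447/22) = (-3862 + (2 - 2/15))*(50447/22) = (-3862 + 28/15)*(50447/22) = -57902/15*50447/22 = -1460491097/165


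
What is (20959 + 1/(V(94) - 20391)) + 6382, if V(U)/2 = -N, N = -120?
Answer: 550948490/20151 ≈ 27341.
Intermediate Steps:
V(U) = 240 (V(U) = 2*(-1*(-120)) = 2*120 = 240)
(20959 + 1/(V(94) - 20391)) + 6382 = (20959 + 1/(240 - 20391)) + 6382 = (20959 + 1/(-20151)) + 6382 = (20959 - 1/20151) + 6382 = 422344808/20151 + 6382 = 550948490/20151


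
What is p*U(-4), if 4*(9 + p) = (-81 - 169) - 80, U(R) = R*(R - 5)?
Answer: -3294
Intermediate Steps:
U(R) = R*(-5 + R)
p = -183/2 (p = -9 + ((-81 - 169) - 80)/4 = -9 + (-250 - 80)/4 = -9 + (1/4)*(-330) = -9 - 165/2 = -183/2 ≈ -91.500)
p*U(-4) = -(-366)*(-5 - 4) = -(-366)*(-9) = -183/2*36 = -3294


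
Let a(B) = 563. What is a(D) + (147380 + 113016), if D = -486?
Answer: 260959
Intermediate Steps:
a(D) + (147380 + 113016) = 563 + (147380 + 113016) = 563 + 260396 = 260959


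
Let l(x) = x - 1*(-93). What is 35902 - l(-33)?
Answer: 35842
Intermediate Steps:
l(x) = 93 + x (l(x) = x + 93 = 93 + x)
35902 - l(-33) = 35902 - (93 - 33) = 35902 - 1*60 = 35902 - 60 = 35842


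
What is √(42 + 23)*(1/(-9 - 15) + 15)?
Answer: 359*√65/24 ≈ 120.60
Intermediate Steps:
√(42 + 23)*(1/(-9 - 15) + 15) = √65*(1/(-24) + 15) = √65*(-1/24 + 15) = √65*(359/24) = 359*√65/24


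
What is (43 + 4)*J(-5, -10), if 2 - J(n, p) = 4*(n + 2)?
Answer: 658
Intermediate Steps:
J(n, p) = -6 - 4*n (J(n, p) = 2 - 4*(n + 2) = 2 - 4*(2 + n) = 2 - (8 + 4*n) = 2 + (-8 - 4*n) = -6 - 4*n)
(43 + 4)*J(-5, -10) = (43 + 4)*(-6 - 4*(-5)) = 47*(-6 + 20) = 47*14 = 658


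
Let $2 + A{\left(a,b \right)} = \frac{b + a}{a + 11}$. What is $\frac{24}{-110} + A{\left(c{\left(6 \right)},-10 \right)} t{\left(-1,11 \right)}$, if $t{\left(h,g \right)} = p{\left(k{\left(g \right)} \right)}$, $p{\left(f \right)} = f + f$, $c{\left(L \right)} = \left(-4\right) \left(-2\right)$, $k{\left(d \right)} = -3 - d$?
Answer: $\frac{61372}{1045} \approx 58.729$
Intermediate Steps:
$c{\left(L \right)} = 8$
$A{\left(a,b \right)} = -2 + \frac{a + b}{11 + a}$ ($A{\left(a,b \right)} = -2 + \frac{b + a}{a + 11} = -2 + \frac{a + b}{11 + a}$)
$p{\left(f \right)} = 2 f$
$t{\left(h,g \right)} = -6 - 2 g$ ($t{\left(h,g \right)} = 2 \left(-3 - g\right) = -6 - 2 g$)
$\frac{24}{-110} + A{\left(c{\left(6 \right)},-10 \right)} t{\left(-1,11 \right)} = \frac{24}{-110} + \frac{-22 - 10 - 8}{11 + 8} \left(-6 - 22\right) = 24 \left(- \frac{1}{110}\right) + \frac{-22 - 10 - 8}{19} \left(-6 - 22\right) = - \frac{12}{55} + \frac{1}{19} \left(-40\right) \left(-28\right) = - \frac{12}{55} - - \frac{1120}{19} = - \frac{12}{55} + \frac{1120}{19} = \frac{61372}{1045}$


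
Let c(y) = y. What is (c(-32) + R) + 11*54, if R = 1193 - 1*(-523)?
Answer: 2278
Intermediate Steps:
R = 1716 (R = 1193 + 523 = 1716)
(c(-32) + R) + 11*54 = (-32 + 1716) + 11*54 = 1684 + 594 = 2278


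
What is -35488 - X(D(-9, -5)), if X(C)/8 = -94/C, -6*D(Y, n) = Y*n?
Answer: -533824/15 ≈ -35588.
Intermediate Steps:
D(Y, n) = -Y*n/6
X(C) = -752/C (X(C) = 8*(-94/C) = -752/C)
-35488 - X(D(-9, -5)) = -35488 - (-752)/((-1/6*(-9)*(-5))) = -35488 - (-752)/(-15/2) = -35488 - (-752)*(-2)/15 = -35488 - 1*1504/15 = -35488 - 1504/15 = -533824/15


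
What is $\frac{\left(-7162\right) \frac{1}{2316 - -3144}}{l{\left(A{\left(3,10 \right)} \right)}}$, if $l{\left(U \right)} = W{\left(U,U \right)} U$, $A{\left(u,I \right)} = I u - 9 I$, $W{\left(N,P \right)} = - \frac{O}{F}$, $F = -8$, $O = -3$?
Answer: $- \frac{3581}{61425} \approx -0.058299$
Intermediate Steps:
$W{\left(N,P \right)} = - \frac{3}{8}$ ($W{\left(N,P \right)} = - \frac{-3}{-8} = - \frac{\left(-3\right) \left(-1\right)}{8} = \left(-1\right) \frac{3}{8} = - \frac{3}{8}$)
$A{\left(u,I \right)} = - 9 I + I u$
$l{\left(U \right)} = - \frac{3 U}{8}$
$\frac{\left(-7162\right) \frac{1}{2316 - -3144}}{l{\left(A{\left(3,10 \right)} \right)}} = \frac{\left(-7162\right) \frac{1}{2316 - -3144}}{\left(- \frac{3}{8}\right) 10 \left(-9 + 3\right)} = \frac{\left(-7162\right) \frac{1}{2316 + 3144}}{\left(- \frac{3}{8}\right) 10 \left(-6\right)} = \frac{\left(-7162\right) \frac{1}{5460}}{\left(- \frac{3}{8}\right) \left(-60\right)} = \frac{\left(-7162\right) \frac{1}{5460}}{\frac{45}{2}} = \left(- \frac{3581}{2730}\right) \frac{2}{45} = - \frac{3581}{61425}$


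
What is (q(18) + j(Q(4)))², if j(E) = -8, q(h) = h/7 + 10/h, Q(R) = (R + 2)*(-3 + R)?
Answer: 94249/3969 ≈ 23.746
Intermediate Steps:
Q(R) = (-3 + R)*(2 + R) (Q(R) = (2 + R)*(-3 + R) = (-3 + R)*(2 + R))
q(h) = 10/h + h/7 (q(h) = h*(⅐) + 10/h = h/7 + 10/h = 10/h + h/7)
(q(18) + j(Q(4)))² = ((10/18 + (⅐)*18) - 8)² = ((10*(1/18) + 18/7) - 8)² = ((5/9 + 18/7) - 8)² = (197/63 - 8)² = (-307/63)² = 94249/3969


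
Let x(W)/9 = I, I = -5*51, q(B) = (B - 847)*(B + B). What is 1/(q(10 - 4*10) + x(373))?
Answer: 1/50325 ≈ 1.9871e-5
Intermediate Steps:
q(B) = 2*B*(-847 + B) (q(B) = (-847 + B)*(2*B) = 2*B*(-847 + B))
I = -255
x(W) = -2295 (x(W) = 9*(-255) = -2295)
1/(q(10 - 4*10) + x(373)) = 1/(2*(10 - 4*10)*(-847 + (10 - 4*10)) - 2295) = 1/(2*(10 - 40)*(-847 + (10 - 40)) - 2295) = 1/(2*(-30)*(-847 - 30) - 2295) = 1/(2*(-30)*(-877) - 2295) = 1/(52620 - 2295) = 1/50325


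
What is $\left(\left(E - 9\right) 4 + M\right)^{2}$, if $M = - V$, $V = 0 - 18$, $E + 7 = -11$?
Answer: $8100$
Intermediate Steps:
$E = -18$ ($E = -7 - 11 = -18$)
$V = -18$ ($V = 0 - 18 = -18$)
$M = 18$ ($M = \left(-1\right) \left(-18\right) = 18$)
$\left(\left(E - 9\right) 4 + M\right)^{2} = \left(\left(-18 - 9\right) 4 + 18\right)^{2} = \left(\left(-27\right) 4 + 18\right)^{2} = \left(-108 + 18\right)^{2} = \left(-90\right)^{2} = 8100$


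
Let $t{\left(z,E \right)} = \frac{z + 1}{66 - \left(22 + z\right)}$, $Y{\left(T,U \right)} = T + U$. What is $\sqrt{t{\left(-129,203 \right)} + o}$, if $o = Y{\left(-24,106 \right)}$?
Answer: $\frac{3 \sqrt{270226}}{173} \approx 9.0144$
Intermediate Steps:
$t{\left(z,E \right)} = \frac{1 + z}{44 - z}$
$o = 82$ ($o = -24 + 106 = 82$)
$\sqrt{t{\left(-129,203 \right)} + o} = \sqrt{\frac{-1 - -129}{-44 - 129} + 82} = \sqrt{\frac{-1 + 129}{-173} + 82} = \sqrt{\left(- \frac{1}{173}\right) 128 + 82} = \sqrt{- \frac{128}{173} + 82} = \sqrt{\frac{14058}{173}} = \frac{3 \sqrt{270226}}{173}$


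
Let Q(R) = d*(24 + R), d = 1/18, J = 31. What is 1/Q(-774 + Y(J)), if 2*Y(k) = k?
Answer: -36/1469 ≈ -0.024506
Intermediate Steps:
Y(k) = k/2
d = 1/18 ≈ 0.055556
Q(R) = 4/3 + R/18 (Q(R) = (24 + R)/18 = 4/3 + R/18)
1/Q(-774 + Y(J)) = 1/(4/3 + (-774 + (½)*31)/18) = 1/(4/3 + (-774 + 31/2)/18) = 1/(4/3 + (1/18)*(-1517/2)) = 1/(4/3 - 1517/36) = 1/(-1469/36) = -36/1469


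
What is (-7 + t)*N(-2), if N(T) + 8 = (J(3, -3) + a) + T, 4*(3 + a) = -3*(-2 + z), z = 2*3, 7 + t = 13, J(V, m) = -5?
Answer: 21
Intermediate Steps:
t = 6 (t = -7 + 13 = 6)
z = 6
a = -6 (a = -3 + (-3*(-2 + 6))/4 = -3 + (-3*4)/4 = -3 + (¼)*(-12) = -3 - 3 = -6)
N(T) = -19 + T (N(T) = -8 + ((-5 - 6) + T) = -8 + (-11 + T) = -19 + T)
(-7 + t)*N(-2) = (-7 + 6)*(-19 - 2) = -1*(-21) = 21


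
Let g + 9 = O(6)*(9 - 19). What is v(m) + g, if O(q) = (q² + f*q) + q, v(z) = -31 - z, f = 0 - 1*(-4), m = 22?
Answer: -722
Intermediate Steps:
f = 4 (f = 0 + 4 = 4)
O(q) = q² + 5*q (O(q) = (q² + 4*q) + q = q² + 5*q)
g = -669 (g = -9 + (6*(5 + 6))*(9 - 19) = -9 + (6*11)*(-10) = -9 + 66*(-10) = -9 - 660 = -669)
v(m) + g = (-31 - 1*22) - 669 = (-31 - 22) - 669 = -53 - 669 = -722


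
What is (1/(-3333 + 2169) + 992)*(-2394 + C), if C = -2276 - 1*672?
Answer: -3084168977/582 ≈ -5.2993e+6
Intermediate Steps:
C = -2948 (C = -2276 - 672 = -2948)
(1/(-3333 + 2169) + 992)*(-2394 + C) = (1/(-3333 + 2169) + 992)*(-2394 - 2948) = (1/(-1164) + 992)*(-5342) = (-1/1164 + 992)*(-5342) = (1154687/1164)*(-5342) = -3084168977/582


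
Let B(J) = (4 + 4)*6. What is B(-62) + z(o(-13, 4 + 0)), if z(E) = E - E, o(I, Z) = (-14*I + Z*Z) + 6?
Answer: 48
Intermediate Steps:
o(I, Z) = 6 + Z² - 14*I (o(I, Z) = (-14*I + Z²) + 6 = (Z² - 14*I) + 6 = 6 + Z² - 14*I)
B(J) = 48 (B(J) = 8*6 = 48)
z(E) = 0
B(-62) + z(o(-13, 4 + 0)) = 48 + 0 = 48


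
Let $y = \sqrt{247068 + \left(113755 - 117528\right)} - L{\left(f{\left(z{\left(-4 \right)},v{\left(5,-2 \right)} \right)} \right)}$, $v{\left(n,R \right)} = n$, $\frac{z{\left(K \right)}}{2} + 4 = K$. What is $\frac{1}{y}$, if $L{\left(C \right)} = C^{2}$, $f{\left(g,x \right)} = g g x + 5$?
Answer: $- \frac{330245}{545308751466} - \frac{\sqrt{243295}}{2726543757330} \approx -6.0579 \cdot 10^{-7}$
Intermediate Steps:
$z{\left(K \right)} = -8 + 2 K$
$f{\left(g,x \right)} = 5 + x g^{2}$ ($f{\left(g,x \right)} = g^{2} x + 5 = x g^{2} + 5 = 5 + x g^{2}$)
$y = -1651225 + \sqrt{243295}$ ($y = \sqrt{247068 + \left(113755 - 117528\right)} - \left(5 + 5 \left(-8 + 2 \left(-4\right)\right)^{2}\right)^{2} = \sqrt{247068 + \left(113755 - 117528\right)} - \left(5 + 5 \left(-8 - 8\right)^{2}\right)^{2} = \sqrt{247068 - 3773} - \left(5 + 5 \left(-16\right)^{2}\right)^{2} = \sqrt{243295} - \left(5 + 5 \cdot 256\right)^{2} = \sqrt{243295} - \left(5 + 1280\right)^{2} = \sqrt{243295} - 1285^{2} = \sqrt{243295} - 1651225 = -1651225 + \sqrt{243295} \approx -1.6507 \cdot 10^{6}$)
$\frac{1}{y} = \frac{1}{-1651225 + \sqrt{243295}}$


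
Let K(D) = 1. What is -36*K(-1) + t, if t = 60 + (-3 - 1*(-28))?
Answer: 49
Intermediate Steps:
t = 85 (t = 60 + (-3 + 28) = 60 + 25 = 85)
-36*K(-1) + t = -36*1 + 85 = -36 + 85 = 49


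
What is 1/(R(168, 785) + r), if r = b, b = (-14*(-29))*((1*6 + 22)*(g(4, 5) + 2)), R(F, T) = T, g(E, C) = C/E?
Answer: 1/37731 ≈ 2.6503e-5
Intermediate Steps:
b = 36946 (b = (-14*(-29))*((1*6 + 22)*(5/4 + 2)) = 406*((6 + 22)*(5*(¼) + 2)) = 406*(28*(5/4 + 2)) = 406*(28*(13/4)) = 406*91 = 36946)
r = 36946
1/(R(168, 785) + r) = 1/(785 + 36946) = 1/37731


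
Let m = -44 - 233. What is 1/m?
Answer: -1/277 ≈ -0.0036101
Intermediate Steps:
m = -277
1/m = 1/(-277) = -1/277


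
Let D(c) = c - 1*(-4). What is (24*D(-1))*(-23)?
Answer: -1656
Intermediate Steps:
D(c) = 4 + c (D(c) = c + 4 = 4 + c)
(24*D(-1))*(-23) = (24*(4 - 1))*(-23) = (24*3)*(-23) = 72*(-23) = -1656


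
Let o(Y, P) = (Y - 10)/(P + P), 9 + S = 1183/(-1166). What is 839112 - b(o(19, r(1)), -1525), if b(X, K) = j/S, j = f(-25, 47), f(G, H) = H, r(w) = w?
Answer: 9798365626/11677 ≈ 8.3912e+5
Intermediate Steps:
S = -11677/1166 (S = -9 + 1183/(-1166) = -9 + 1183*(-1/1166) = -9 - 1183/1166 = -11677/1166 ≈ -10.015)
j = 47
o(Y, P) = (-10 + Y)/(2*P) (o(Y, P) = (-10 + Y)/((2*P)) = (-10 + Y)*(1/(2*P)) = (-10 + Y)/(2*P))
b(X, K) = -54802/11677 (b(X, K) = 47/(-11677/1166) = 47*(-1166/11677) = -54802/11677)
839112 - b(o(19, r(1)), -1525) = 839112 - 1*(-54802/11677) = 839112 + 54802/11677 = 9798365626/11677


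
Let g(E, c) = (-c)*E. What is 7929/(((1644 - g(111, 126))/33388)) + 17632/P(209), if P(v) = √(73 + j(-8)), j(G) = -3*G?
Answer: 44122242/2605 + 17632*√97/97 ≈ 18728.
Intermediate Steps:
g(E, c) = -E*c
P(v) = √97 (P(v) = √(73 - 3*(-8)) = √(73 + 24) = √97)
7929/(((1644 - g(111, 126))/33388)) + 17632/P(209) = 7929/(((1644 - (-1)*111*126)/33388)) + 17632/(√97) = 7929/(((1644 - 1*(-13986))*(1/33388))) + 17632*(√97/97) = 7929/(((1644 + 13986)*(1/33388))) + 17632*√97/97 = 7929/((15630*(1/33388))) + 17632*√97/97 = 7929/(7815/16694) + 17632*√97/97 = 7929*(16694/7815) + 17632*√97/97 = 44122242/2605 + 17632*√97/97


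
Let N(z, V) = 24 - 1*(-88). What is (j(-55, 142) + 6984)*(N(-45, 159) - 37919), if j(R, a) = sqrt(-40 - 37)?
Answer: -264044088 - 37807*I*sqrt(77) ≈ -2.6404e+8 - 3.3176e+5*I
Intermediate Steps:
N(z, V) = 112 (N(z, V) = 24 + 88 = 112)
j(R, a) = I*sqrt(77) (j(R, a) = sqrt(-77) = I*sqrt(77))
(j(-55, 142) + 6984)*(N(-45, 159) - 37919) = (I*sqrt(77) + 6984)*(112 - 37919) = (6984 + I*sqrt(77))*(-37807) = -264044088 - 37807*I*sqrt(77)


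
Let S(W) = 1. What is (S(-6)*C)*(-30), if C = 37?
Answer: -1110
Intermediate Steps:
(S(-6)*C)*(-30) = (1*37)*(-30) = 37*(-30) = -1110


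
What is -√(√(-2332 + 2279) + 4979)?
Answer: -√(4979 + I*√53) ≈ -70.562 - 0.051587*I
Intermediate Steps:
-√(√(-2332 + 2279) + 4979) = -√(√(-53) + 4979) = -√(I*√53 + 4979) = -√(4979 + I*√53)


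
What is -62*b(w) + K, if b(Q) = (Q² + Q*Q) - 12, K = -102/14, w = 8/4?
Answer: 1685/7 ≈ 240.71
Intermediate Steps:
w = 2 (w = 8*(¼) = 2)
K = -51/7 (K = -102*1/14 = -51/7 ≈ -7.2857)
b(Q) = -12 + 2*Q² (b(Q) = (Q² + Q²) - 12 = 2*Q² - 12 = -12 + 2*Q²)
-62*b(w) + K = -62*(-12 + 2*2²) - 51/7 = -62*(-12 + 2*4) - 51/7 = -62*(-12 + 8) - 51/7 = -62*(-4) - 51/7 = 248 - 51/7 = 1685/7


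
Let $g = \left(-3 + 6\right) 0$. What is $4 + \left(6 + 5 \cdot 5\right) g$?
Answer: $4$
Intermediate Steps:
$g = 0$ ($g = 3 \cdot 0 = 0$)
$4 + \left(6 + 5 \cdot 5\right) g = 4 + \left(6 + 5 \cdot 5\right) 0 = 4 + \left(6 + 25\right) 0 = 4 + 31 \cdot 0 = 4 + 0 = 4$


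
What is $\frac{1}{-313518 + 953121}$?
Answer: $\frac{1}{639603} \approx 1.5635 \cdot 10^{-6}$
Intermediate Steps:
$\frac{1}{-313518 + 953121} = \frac{1}{639603}$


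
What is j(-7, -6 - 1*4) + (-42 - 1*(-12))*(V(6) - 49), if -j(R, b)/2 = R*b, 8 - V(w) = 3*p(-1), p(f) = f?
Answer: 1000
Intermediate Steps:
V(w) = 11 (V(w) = 8 - 3*(-1) = 8 - 1*(-3) = 8 + 3 = 11)
j(R, b) = -2*R*b
j(-7, -6 - 1*4) + (-42 - 1*(-12))*(V(6) - 49) = -2*(-7)*(-6 - 1*4) + (-42 - 1*(-12))*(11 - 49) = -2*(-7)*(-6 - 4) + (-42 + 12)*(-38) = -2*(-7)*(-10) - 30*(-38) = -140 + 1140 = 1000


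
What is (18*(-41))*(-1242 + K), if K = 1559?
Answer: -233946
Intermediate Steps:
(18*(-41))*(-1242 + K) = (18*(-41))*(-1242 + 1559) = -738*317 = -233946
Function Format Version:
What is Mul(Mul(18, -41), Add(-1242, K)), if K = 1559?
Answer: -233946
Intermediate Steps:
Mul(Mul(18, -41), Add(-1242, K)) = Mul(Mul(18, -41), Add(-1242, 1559)) = Mul(-738, 317) = -233946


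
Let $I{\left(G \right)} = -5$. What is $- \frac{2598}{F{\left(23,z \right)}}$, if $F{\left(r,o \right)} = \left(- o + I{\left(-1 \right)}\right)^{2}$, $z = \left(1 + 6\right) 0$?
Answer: $- \frac{2598}{25} \approx -103.92$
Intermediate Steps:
$z = 0$ ($z = 7 \cdot 0 = 0$)
$F{\left(r,o \right)} = \left(-5 - o\right)^{2}$ ($F{\left(r,o \right)} = \left(- o - 5\right)^{2} = \left(-5 - o\right)^{2}$)
$- \frac{2598}{F{\left(23,z \right)}} = - \frac{2598}{\left(5 + 0\right)^{2}} = - \frac{2598}{5^{2}} = - \frac{2598}{25}$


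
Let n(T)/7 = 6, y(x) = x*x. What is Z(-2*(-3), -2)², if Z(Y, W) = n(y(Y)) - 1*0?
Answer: 1764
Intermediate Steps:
y(x) = x²
n(T) = 42 (n(T) = 7*6 = 42)
Z(Y, W) = 42 (Z(Y, W) = 42 - 1*0 = 42 + 0 = 42)
Z(-2*(-3), -2)² = 42² = 1764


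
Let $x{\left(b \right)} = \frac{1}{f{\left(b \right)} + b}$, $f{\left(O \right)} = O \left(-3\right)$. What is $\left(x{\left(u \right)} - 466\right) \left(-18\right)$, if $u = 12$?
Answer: $\frac{33555}{4} \approx 8388.8$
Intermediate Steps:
$f{\left(O \right)} = - 3 O$
$x{\left(b \right)} = - \frac{1}{2 b}$ ($x{\left(b \right)} = \frac{1}{- 3 b + b} = \frac{1}{\left(-2\right) b} = - \frac{1}{2 b}$)
$\left(x{\left(u \right)} - 466\right) \left(-18\right) = \left(- \frac{1}{2 \cdot 12} - 466\right) \left(-18\right) = \left(\left(- \frac{1}{2}\right) \frac{1}{12} - 466\right) \left(-18\right) = \left(- \frac{1}{24} - 466\right) \left(-18\right) = \left(- \frac{11185}{24}\right) \left(-18\right) = \frac{33555}{4}$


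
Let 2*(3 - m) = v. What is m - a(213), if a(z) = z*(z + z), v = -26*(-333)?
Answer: -95064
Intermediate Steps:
v = 8658
m = -4326 (m = 3 - ½*8658 = 3 - 4329 = -4326)
a(z) = 2*z² (a(z) = z*(2*z) = 2*z²)
m - a(213) = -4326 - 2*213² = -4326 - 2*45369 = -4326 - 1*90738 = -4326 - 90738 = -95064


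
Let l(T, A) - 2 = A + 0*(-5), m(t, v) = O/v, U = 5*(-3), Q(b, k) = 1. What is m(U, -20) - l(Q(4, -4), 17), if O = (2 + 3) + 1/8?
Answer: -3081/160 ≈ -19.256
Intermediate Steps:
O = 41/8 (O = 5 + ⅛ = 41/8 ≈ 5.1250)
U = -15
m(t, v) = 41/(8*v)
l(T, A) = 2 + A (l(T, A) = 2 + (A + 0*(-5)) = 2 + (A + 0) = 2 + A)
m(U, -20) - l(Q(4, -4), 17) = (41/8)/(-20) - (2 + 17) = (41/8)*(-1/20) - 1*19 = -41/160 - 19 = -3081/160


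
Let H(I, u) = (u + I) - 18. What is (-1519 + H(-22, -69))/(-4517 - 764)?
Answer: 1628/5281 ≈ 0.30827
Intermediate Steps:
H(I, u) = -18 + I + u (H(I, u) = (I + u) - 18 = -18 + I + u)
(-1519 + H(-22, -69))/(-4517 - 764) = (-1519 + (-18 - 22 - 69))/(-4517 - 764) = (-1519 - 109)/(-5281) = -1628*(-1/5281) = 1628/5281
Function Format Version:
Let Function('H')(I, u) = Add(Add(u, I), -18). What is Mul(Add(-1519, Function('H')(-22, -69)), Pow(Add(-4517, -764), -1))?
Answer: Rational(1628, 5281) ≈ 0.30827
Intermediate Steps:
Function('H')(I, u) = Add(-18, I, u) (Function('H')(I, u) = Add(Add(I, u), -18) = Add(-18, I, u))
Mul(Add(-1519, Function('H')(-22, -69)), Pow(Add(-4517, -764), -1)) = Mul(Add(-1519, Add(-18, -22, -69)), Pow(Add(-4517, -764), -1)) = Mul(Add(-1519, -109), Pow(-5281, -1)) = Mul(-1628, Rational(-1, 5281)) = Rational(1628, 5281)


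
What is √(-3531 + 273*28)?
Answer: 3*√457 ≈ 64.133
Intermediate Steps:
√(-3531 + 273*28) = √(-3531 + 7644) = √4113 = 3*√457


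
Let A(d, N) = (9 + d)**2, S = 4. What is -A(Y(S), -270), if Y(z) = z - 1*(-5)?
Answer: -324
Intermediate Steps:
Y(z) = 5 + z (Y(z) = z + 5 = 5 + z)
-A(Y(S), -270) = -(9 + (5 + 4))**2 = -(9 + 9)**2 = -1*18**2 = -1*324 = -324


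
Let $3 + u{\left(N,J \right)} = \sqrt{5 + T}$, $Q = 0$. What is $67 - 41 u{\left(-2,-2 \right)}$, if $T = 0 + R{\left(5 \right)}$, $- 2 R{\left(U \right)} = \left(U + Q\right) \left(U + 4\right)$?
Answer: $190 - \frac{41 i \sqrt{70}}{2} \approx 190.0 - 171.52 i$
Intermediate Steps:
$R{\left(U \right)} = - \frac{U \left(4 + U\right)}{2}$ ($R{\left(U \right)} = - \frac{\left(U + 0\right) \left(U + 4\right)}{2} = - \frac{U \left(4 + U\right)}{2}$)
$T = - \frac{45}{2}$ ($T = 0 + \frac{1}{2} \cdot 5 \left(-4 - 5\right) = 0 + \frac{1}{2} \cdot 5 \left(-9\right) = 0 - \frac{45}{2} = - \frac{45}{2} \approx -22.5$)
$u{\left(N,J \right)} = -3 + \frac{i \sqrt{70}}{2}$ ($u{\left(N,J \right)} = -3 + \sqrt{5 - \frac{45}{2}} = -3 + \sqrt{- \frac{35}{2}} = -3 + \frac{i \sqrt{70}}{2}$)
$67 - 41 u{\left(-2,-2 \right)} = 67 - 41 \left(-3 + \frac{i \sqrt{70}}{2}\right) = 67 + \left(123 - \frac{41 i \sqrt{70}}{2}\right) = 190 - \frac{41 i \sqrt{70}}{2}$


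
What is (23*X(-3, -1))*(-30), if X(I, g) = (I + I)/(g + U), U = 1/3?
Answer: -6210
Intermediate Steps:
U = ⅓ ≈ 0.33333
X(I, g) = 2*I/(⅓ + g) (X(I, g) = (I + I)/(g + ⅓) = (2*I)/(⅓ + g) = 2*I/(⅓ + g))
(23*X(-3, -1))*(-30) = (23*(6*(-3)/(1 + 3*(-1))))*(-30) = (23*(6*(-3)/(1 - 3)))*(-30) = (23*(6*(-3)/(-2)))*(-30) = (23*(6*(-3)*(-½)))*(-30) = (23*9)*(-30) = 207*(-30) = -6210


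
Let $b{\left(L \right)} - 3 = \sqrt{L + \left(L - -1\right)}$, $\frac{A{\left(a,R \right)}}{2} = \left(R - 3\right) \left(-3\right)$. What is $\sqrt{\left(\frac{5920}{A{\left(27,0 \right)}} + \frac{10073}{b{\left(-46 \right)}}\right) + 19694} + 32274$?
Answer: $32274 + \frac{\sqrt{\frac{631275 + 180206 i \sqrt{91}}{3 + i \sqrt{91}}}}{3} \approx 32417.0 - 3.3691 i$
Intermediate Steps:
$A{\left(a,R \right)} = 18 - 6 R$ ($A{\left(a,R \right)} = 2 \left(R - 3\right) \left(-3\right) = 2 \left(-3 + R\right) \left(-3\right) = 2 \left(9 - 3 R\right) = 18 - 6 R$)
$b{\left(L \right)} = 3 + \sqrt{1 + 2 L}$ ($b{\left(L \right)} = 3 + \sqrt{L + \left(L - -1\right)} = 3 + \sqrt{L + \left(L + 1\right)} = 3 + \sqrt{L + \left(1 + L\right)} = 3 + \sqrt{1 + 2 L}$)
$\sqrt{\left(\frac{5920}{A{\left(27,0 \right)}} + \frac{10073}{b{\left(-46 \right)}}\right) + 19694} + 32274 = \sqrt{\left(\frac{5920}{18 - 0} + \frac{10073}{3 + \sqrt{1 + 2 \left(-46\right)}}\right) + 19694} + 32274 = \sqrt{\left(\frac{5920}{18 + 0} + \frac{10073}{3 + \sqrt{1 - 92}}\right) + 19694} + 32274 = \sqrt{\left(\frac{5920}{18} + \frac{10073}{3 + \sqrt{-91}}\right) + 19694} + 32274 = \sqrt{\left(5920 \cdot \frac{1}{18} + \frac{10073}{3 + i \sqrt{91}}\right) + 19694} + 32274 = \sqrt{\left(\frac{2960}{9} + \frac{10073}{3 + i \sqrt{91}}\right) + 19694} + 32274 = \sqrt{\frac{180206}{9} + \frac{10073}{3 + i \sqrt{91}}} + 32274 = 32274 + \sqrt{\frac{180206}{9} + \frac{10073}{3 + i \sqrt{91}}}$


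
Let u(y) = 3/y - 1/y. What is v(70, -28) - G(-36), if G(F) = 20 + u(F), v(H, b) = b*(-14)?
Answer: 6697/18 ≈ 372.06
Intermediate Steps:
v(H, b) = -14*b
u(y) = 2/y
G(F) = 20 + 2/F
v(70, -28) - G(-36) = -14*(-28) - (20 + 2/(-36)) = 392 - (20 + 2*(-1/36)) = 392 - (20 - 1/18) = 392 - 1*359/18 = 392 - 359/18 = 6697/18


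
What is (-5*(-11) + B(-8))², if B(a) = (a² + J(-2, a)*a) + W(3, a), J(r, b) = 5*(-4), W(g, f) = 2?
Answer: 78961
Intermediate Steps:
J(r, b) = -20
B(a) = 2 + a² - 20*a (B(a) = (a² - 20*a) + 2 = 2 + a² - 20*a)
(-5*(-11) + B(-8))² = (-5*(-11) + (2 + (-8)² - 20*(-8)))² = (55 + (2 + 64 + 160))² = (55 + 226)² = 281² = 78961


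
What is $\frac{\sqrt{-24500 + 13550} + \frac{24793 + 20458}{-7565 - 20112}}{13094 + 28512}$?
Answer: $- \frac{45251}{1151529262} + \frac{5 i \sqrt{438}}{41606} \approx -3.9296 \cdot 10^{-5} + 0.0025151 i$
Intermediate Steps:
$\frac{\sqrt{-24500 + 13550} + \frac{24793 + 20458}{-7565 - 20112}}{13094 + 28512} = \frac{\sqrt{-10950} + \frac{45251}{-27677}}{41606} = \left(5 i \sqrt{438} + 45251 \left(- \frac{1}{27677}\right)\right) \frac{1}{41606} = \left(5 i \sqrt{438} - \frac{45251}{27677}\right) \frac{1}{41606} = \left(- \frac{45251}{27677} + 5 i \sqrt{438}\right) \frac{1}{41606} = - \frac{45251}{1151529262} + \frac{5 i \sqrt{438}}{41606}$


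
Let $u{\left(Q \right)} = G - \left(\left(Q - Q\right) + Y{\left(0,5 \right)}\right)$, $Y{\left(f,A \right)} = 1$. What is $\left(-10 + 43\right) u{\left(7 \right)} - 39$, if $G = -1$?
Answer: $-105$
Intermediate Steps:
$u{\left(Q \right)} = -2$ ($u{\left(Q \right)} = -1 - \left(\left(Q - Q\right) + 1\right) = -1 - \left(0 + 1\right) = -1 - 1 = -2$)
$\left(-10 + 43\right) u{\left(7 \right)} - 39 = \left(-10 + 43\right) \left(-2\right) - 39 = 33 \left(-2\right) - 39 = -66 - 39 = -105$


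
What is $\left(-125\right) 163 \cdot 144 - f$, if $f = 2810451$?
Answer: $-5744451$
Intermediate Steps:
$\left(-125\right) 163 \cdot 144 - f = \left(-125\right) 163 \cdot 144 - 2810451 = \left(-20375\right) 144 - 2810451 = -2934000 - 2810451 = -5744451$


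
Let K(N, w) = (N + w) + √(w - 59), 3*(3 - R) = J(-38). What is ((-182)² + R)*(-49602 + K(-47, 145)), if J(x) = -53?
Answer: -4922380736/3 + 99434*√86/3 ≈ -1.6405e+9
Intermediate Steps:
R = 62/3 (R = 3 - ⅓*(-53) = 3 + 53/3 = 62/3 ≈ 20.667)
K(N, w) = N + w + √(-59 + w) (K(N, w) = (N + w) + √(-59 + w) = N + w + √(-59 + w))
((-182)² + R)*(-49602 + K(-47, 145)) = ((-182)² + 62/3)*(-49602 + (-47 + 145 + √(-59 + 145))) = (33124 + 62/3)*(-49602 + (-47 + 145 + √86)) = 99434*(-49602 + (98 + √86))/3 = 99434*(-49504 + √86)/3 = -4922380736/3 + 99434*√86/3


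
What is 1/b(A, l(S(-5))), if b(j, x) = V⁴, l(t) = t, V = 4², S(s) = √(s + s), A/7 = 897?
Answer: 1/65536 ≈ 1.5259e-5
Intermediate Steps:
A = 6279 (A = 7*897 = 6279)
S(s) = √2*√s (S(s) = √(2*s) = √2*√s)
V = 16
b(j, x) = 65536 (b(j, x) = 16⁴ = 65536)
1/b(A, l(S(-5))) = 1/65536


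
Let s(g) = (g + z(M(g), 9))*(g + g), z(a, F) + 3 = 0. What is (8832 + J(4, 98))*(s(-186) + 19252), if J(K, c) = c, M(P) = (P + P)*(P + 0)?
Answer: 799770800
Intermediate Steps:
M(P) = 2*P² (M(P) = (2*P)*P = 2*P²)
z(a, F) = -3 (z(a, F) = -3 + 0 = -3)
s(g) = 2*g*(-3 + g) (s(g) = (g - 3)*(g + g) = (-3 + g)*(2*g) = 2*g*(-3 + g))
(8832 + J(4, 98))*(s(-186) + 19252) = (8832 + 98)*(2*(-186)*(-3 - 186) + 19252) = 8930*(2*(-186)*(-189) + 19252) = 8930*(70308 + 19252) = 8930*89560 = 799770800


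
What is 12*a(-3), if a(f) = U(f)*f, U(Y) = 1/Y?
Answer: 12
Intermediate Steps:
a(f) = 1 (a(f) = f/f = 1)
12*a(-3) = 12*1 = 12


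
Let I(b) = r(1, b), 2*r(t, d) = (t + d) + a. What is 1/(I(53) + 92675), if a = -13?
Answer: 2/185391 ≈ 1.0788e-5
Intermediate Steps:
r(t, d) = -13/2 + d/2 + t/2 (r(t, d) = ((t + d) - 13)/2 = ((d + t) - 13)/2 = (-13 + d + t)/2 = -13/2 + d/2 + t/2)
I(b) = -6 + b/2 (I(b) = -13/2 + b/2 + (1/2)*1 = -13/2 + b/2 + 1/2 = -6 + b/2)
1/(I(53) + 92675) = 1/((-6 + (1/2)*53) + 92675) = 1/((-6 + 53/2) + 92675) = 1/(41/2 + 92675) = 1/(185391/2) = 2/185391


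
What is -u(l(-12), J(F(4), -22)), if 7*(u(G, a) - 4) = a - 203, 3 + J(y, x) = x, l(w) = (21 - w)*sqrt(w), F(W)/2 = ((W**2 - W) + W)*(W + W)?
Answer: 200/7 ≈ 28.571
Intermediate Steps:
F(W) = 4*W**3 (F(W) = 2*(((W**2 - W) + W)*(W + W)) = 2*(W**2*(2*W)) = 2*(2*W**3) = 4*W**3)
l(w) = sqrt(w)*(21 - w)
J(y, x) = -3 + x
u(G, a) = -25 + a/7 (u(G, a) = 4 + (a - 203)/7 = 4 + (-203 + a)/7 = 4 + (-29 + a/7) = -25 + a/7)
-u(l(-12), J(F(4), -22)) = -(-25 + (-3 - 22)/7) = -(-25 + (1/7)*(-25)) = -(-25 - 25/7) = -1*(-200/7) = 200/7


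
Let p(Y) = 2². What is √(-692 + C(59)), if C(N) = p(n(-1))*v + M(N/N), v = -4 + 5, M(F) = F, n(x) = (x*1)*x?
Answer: I*√687 ≈ 26.211*I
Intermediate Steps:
n(x) = x² (n(x) = x*x = x²)
p(Y) = 4
v = 1
C(N) = 5 (C(N) = 4*1 + N/N = 4 + 1 = 5)
√(-692 + C(59)) = √(-692 + 5) = √(-687) = I*√687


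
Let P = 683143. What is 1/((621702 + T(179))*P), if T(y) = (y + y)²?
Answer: 1/512265708838 ≈ 1.9521e-12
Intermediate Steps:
T(y) = 4*y² (T(y) = (2*y)² = 4*y²)
1/((621702 + T(179))*P) = 1/((621702 + 4*179²)*683143) = (1/683143)/(621702 + 4*32041) = (1/683143)/(621702 + 128164) = (1/683143)/749866 = (1/749866)*(1/683143) = 1/512265708838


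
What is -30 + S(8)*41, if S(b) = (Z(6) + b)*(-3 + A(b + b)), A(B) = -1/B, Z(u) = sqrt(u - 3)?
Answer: -2069/2 - 2009*sqrt(3)/16 ≈ -1252.0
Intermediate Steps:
Z(u) = sqrt(-3 + u)
S(b) = (-3 - 1/(2*b))*(b + sqrt(3)) (S(b) = (sqrt(-3 + 6) + b)*(-3 - 1/(b + b)) = (sqrt(3) + b)*(-3 - 1/(2*b)) = (b + sqrt(3))*(-3 - 1/(2*b)) = (-3 - 1/(2*b))*(b + sqrt(3)))
-30 + S(8)*41 = -30 + ((1/2)*(-sqrt(3) + 8*(-1 - 6*8 - 6*sqrt(3)))/8)*41 = -30 + ((1/2)*(1/8)*(-sqrt(3) + 8*(-1 - 48 - 6*sqrt(3))))*41 = -30 + ((1/2)*(1/8)*(-sqrt(3) + 8*(-49 - 6*sqrt(3))))*41 = -30 + ((1/2)*(1/8)*(-sqrt(3) + (-392 - 48*sqrt(3))))*41 = -30 + ((1/2)*(1/8)*(-392 - 49*sqrt(3)))*41 = -30 + (-49/2 - 49*sqrt(3)/16)*41 = -30 + (-2009/2 - 2009*sqrt(3)/16) = -2069/2 - 2009*sqrt(3)/16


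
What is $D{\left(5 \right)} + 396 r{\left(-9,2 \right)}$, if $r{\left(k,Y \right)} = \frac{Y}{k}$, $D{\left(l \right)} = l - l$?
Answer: $-88$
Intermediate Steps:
$D{\left(l \right)} = 0$
$D{\left(5 \right)} + 396 r{\left(-9,2 \right)} = 0 + 396 \frac{2}{-9} = 0 + 396 \cdot 2 \left(- \frac{1}{9}\right) = 0 + 396 \left(- \frac{2}{9}\right) = 0 - 88 = -88$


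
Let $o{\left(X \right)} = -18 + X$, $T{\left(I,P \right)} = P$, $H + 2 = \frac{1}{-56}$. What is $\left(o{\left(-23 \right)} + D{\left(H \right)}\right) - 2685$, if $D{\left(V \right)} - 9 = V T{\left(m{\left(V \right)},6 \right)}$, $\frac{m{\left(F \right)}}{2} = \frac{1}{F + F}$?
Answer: $- \frac{76415}{28} \approx -2729.1$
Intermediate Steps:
$m{\left(F \right)} = \frac{1}{F}$ ($m{\left(F \right)} = \frac{2}{F + F} = \frac{2}{2 F} = 2 \frac{1}{2 F} = \frac{1}{F}$)
$H = - \frac{113}{56}$ ($H = -2 + \frac{1}{-56} = -2 - \frac{1}{56} = - \frac{113}{56} \approx -2.0179$)
$D{\left(V \right)} = 9 + 6 V$ ($D{\left(V \right)} = 9 + V 6 = 9 + 6 V$)
$\left(o{\left(-23 \right)} + D{\left(H \right)}\right) - 2685 = \left(\left(-18 - 23\right) + \left(9 + 6 \left(- \frac{113}{56}\right)\right)\right) - 2685 = \left(-41 + \left(9 - \frac{339}{28}\right)\right) - 2685 = \left(-41 - \frac{87}{28}\right) - 2685 = - \frac{1235}{28} - 2685 = - \frac{76415}{28}$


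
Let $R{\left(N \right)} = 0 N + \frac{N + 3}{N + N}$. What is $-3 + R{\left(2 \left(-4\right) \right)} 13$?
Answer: $\frac{17}{16} \approx 1.0625$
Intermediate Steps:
$R{\left(N \right)} = \frac{3 + N}{2 N}$ ($R{\left(N \right)} = 0 + \frac{3 + N}{2 N} = \frac{3 + N}{2 N}$)
$-3 + R{\left(2 \left(-4\right) \right)} 13 = -3 + \frac{3 + 2 \left(-4\right)}{2 \cdot 2 \left(-4\right)} 13 = -3 + \frac{3 - 8}{2 \left(-8\right)} 13 = -3 + \frac{1}{2} \left(- \frac{1}{8}\right) \left(-5\right) 13 = -3 + \frac{5}{16} \cdot 13 = -3 + \frac{65}{16} = \frac{17}{16}$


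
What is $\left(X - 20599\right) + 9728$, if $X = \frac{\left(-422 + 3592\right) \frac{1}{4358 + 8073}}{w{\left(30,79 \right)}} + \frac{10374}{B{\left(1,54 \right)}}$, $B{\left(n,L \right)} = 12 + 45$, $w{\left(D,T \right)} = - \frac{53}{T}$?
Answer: $- \frac{7042623257}{658843} \approx -10689.0$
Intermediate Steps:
$B{\left(n,L \right)} = 57$
$X = \frac{119658996}{658843}$ ($X = \frac{\left(-422 + 3592\right) \frac{1}{4358 + 8073}}{\left(-53\right) \frac{1}{79}} + \frac{10374}{57} = \frac{3170 \cdot \frac{1}{12431}}{\left(-53\right) \frac{1}{79}} + 10374 \cdot \frac{1}{57} = \frac{3170 \cdot \frac{1}{12431}}{- \frac{53}{79}} + 182 = \frac{3170}{12431} \left(- \frac{79}{53}\right) + 182 = - \frac{250430}{658843} + 182 = \frac{119658996}{658843} \approx 181.62$)
$\left(X - 20599\right) + 9728 = \left(\frac{119658996}{658843} - 20599\right) + 9728 = - \frac{13451847961}{658843} + 9728 = - \frac{7042623257}{658843}$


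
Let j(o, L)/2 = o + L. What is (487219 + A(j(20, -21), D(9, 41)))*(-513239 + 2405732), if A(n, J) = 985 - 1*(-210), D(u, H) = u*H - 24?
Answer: 924320076102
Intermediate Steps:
D(u, H) = -24 + H*u (D(u, H) = H*u - 24 = -24 + H*u)
j(o, L) = 2*L + 2*o (j(o, L) = 2*(o + L) = 2*(L + o) = 2*L + 2*o)
A(n, J) = 1195 (A(n, J) = 985 + 210 = 1195)
(487219 + A(j(20, -21), D(9, 41)))*(-513239 + 2405732) = (487219 + 1195)*(-513239 + 2405732) = 488414*1892493 = 924320076102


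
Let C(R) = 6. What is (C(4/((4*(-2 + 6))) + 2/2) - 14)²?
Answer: 64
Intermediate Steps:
(C(4/((4*(-2 + 6))) + 2/2) - 14)² = (6 - 14)² = (-8)² = 64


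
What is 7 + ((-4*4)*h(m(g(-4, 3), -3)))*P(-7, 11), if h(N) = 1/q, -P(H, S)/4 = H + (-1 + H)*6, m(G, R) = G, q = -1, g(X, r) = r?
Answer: 3527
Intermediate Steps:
P(H, S) = 24 - 28*H (P(H, S) = -4*(H + (-1 + H)*6) = -4*(H + (-6 + 6*H)) = -4*(-6 + 7*H) = 24 - 28*H)
h(N) = -1 (h(N) = 1/(-1) = 1*(-1) = -1)
7 + ((-4*4)*h(m(g(-4, 3), -3)))*P(-7, 11) = 7 + (-4*4*(-1))*(24 - 28*(-7)) = 7 + (-16*(-1))*(24 + 196) = 7 + 16*220 = 7 + 3520 = 3527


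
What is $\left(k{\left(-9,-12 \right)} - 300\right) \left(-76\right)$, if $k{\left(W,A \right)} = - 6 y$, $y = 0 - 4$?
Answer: $20976$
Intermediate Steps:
$y = -4$
$k{\left(W,A \right)} = 24$ ($k{\left(W,A \right)} = \left(-6\right) \left(-4\right) = 24$)
$\left(k{\left(-9,-12 \right)} - 300\right) \left(-76\right) = \left(24 - 300\right) \left(-76\right) = \left(-276\right) \left(-76\right) = 20976$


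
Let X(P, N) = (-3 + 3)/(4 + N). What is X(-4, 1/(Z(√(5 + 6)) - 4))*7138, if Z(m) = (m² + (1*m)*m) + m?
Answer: 0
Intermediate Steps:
Z(m) = m + 2*m² (Z(m) = (m² + m*m) + m = (m² + m²) + m = 2*m² + m = m + 2*m²)
X(P, N) = 0 (X(P, N) = 0/(4 + N) = 0)
X(-4, 1/(Z(√(5 + 6)) - 4))*7138 = 0*7138 = 0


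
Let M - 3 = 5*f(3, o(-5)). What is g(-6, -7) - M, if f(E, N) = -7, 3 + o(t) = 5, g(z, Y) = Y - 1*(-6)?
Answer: 31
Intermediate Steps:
g(z, Y) = 6 + Y (g(z, Y) = Y + 6 = 6 + Y)
o(t) = 2 (o(t) = -3 + 5 = 2)
M = -32 (M = 3 + 5*(-7) = 3 - 35 = -32)
g(-6, -7) - M = (6 - 7) - 1*(-32) = -1 + 32 = 31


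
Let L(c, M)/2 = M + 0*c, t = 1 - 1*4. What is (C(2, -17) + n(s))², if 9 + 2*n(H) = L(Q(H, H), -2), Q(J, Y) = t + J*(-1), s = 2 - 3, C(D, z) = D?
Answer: 81/4 ≈ 20.250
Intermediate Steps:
s = -1
t = -3 (t = 1 - 4 = -3)
Q(J, Y) = -3 - J (Q(J, Y) = -3 + J*(-1) = -3 - J)
L(c, M) = 2*M (L(c, M) = 2*(M + 0*c) = 2*(M + 0) = 2*M)
n(H) = -13/2 (n(H) = -9/2 + (2*(-2))/2 = -9/2 + (½)*(-4) = -9/2 - 2 = -13/2)
(C(2, -17) + n(s))² = (2 - 13/2)² = (-9/2)² = 81/4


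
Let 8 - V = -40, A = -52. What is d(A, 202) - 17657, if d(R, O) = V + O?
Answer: -17407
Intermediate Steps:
V = 48 (V = 8 - 1*(-40) = 8 + 40 = 48)
d(R, O) = 48 + O
d(A, 202) - 17657 = (48 + 202) - 17657 = 250 - 17657 = -17407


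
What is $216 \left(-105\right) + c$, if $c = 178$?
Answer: $-22502$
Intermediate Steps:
$216 \left(-105\right) + c = 216 \left(-105\right) + 178 = -22680 + 178 = -22502$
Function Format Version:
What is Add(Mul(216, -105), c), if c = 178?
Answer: -22502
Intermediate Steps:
Add(Mul(216, -105), c) = Add(Mul(216, -105), 178) = Add(-22680, 178) = -22502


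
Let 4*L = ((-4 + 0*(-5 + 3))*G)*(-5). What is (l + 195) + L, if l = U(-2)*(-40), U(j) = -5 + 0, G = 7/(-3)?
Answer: 1150/3 ≈ 383.33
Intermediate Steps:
G = -7/3 (G = 7*(-1/3) = -7/3 ≈ -2.3333)
L = -35/3 (L = (((-4 + 0*(-5 + 3))*(-7/3))*(-5))/4 = (((-4 + 0*(-2))*(-7/3))*(-5))/4 = (((-4 + 0)*(-7/3))*(-5))/4 = (-4*(-7/3)*(-5))/4 = ((28/3)*(-5))/4 = (1/4)*(-140/3) = -35/3 ≈ -11.667)
U(j) = -5
l = 200 (l = -5*(-40) = 200)
(l + 195) + L = (200 + 195) - 35/3 = 395 - 35/3 = 1150/3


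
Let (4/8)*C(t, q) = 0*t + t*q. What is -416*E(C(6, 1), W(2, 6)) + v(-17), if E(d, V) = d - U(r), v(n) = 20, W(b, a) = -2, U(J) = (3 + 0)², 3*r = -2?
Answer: -1228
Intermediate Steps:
r = -⅔ (r = (⅓)*(-2) = -⅔ ≈ -0.66667)
U(J) = 9 (U(J) = 3² = 9)
C(t, q) = 2*q*t (C(t, q) = 2*(0*t + t*q) = 2*(0 + q*t) = 2*(q*t) = 2*q*t)
E(d, V) = -9 + d (E(d, V) = d - 1*9 = d - 9 = -9 + d)
-416*E(C(6, 1), W(2, 6)) + v(-17) = -416*(-9 + 2*1*6) + 20 = -416*(-9 + 12) + 20 = -416*3 + 20 = -1248 + 20 = -1228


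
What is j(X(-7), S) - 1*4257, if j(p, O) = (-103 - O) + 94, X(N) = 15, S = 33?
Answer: -4299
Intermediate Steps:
j(p, O) = -9 - O
j(X(-7), S) - 1*4257 = (-9 - 1*33) - 1*4257 = (-9 - 33) - 4257 = -42 - 4257 = -4299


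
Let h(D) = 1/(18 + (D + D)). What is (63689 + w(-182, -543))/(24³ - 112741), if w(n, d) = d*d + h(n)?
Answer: -17722021/4889326 ≈ -3.6246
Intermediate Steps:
h(D) = 1/(18 + 2*D)
w(n, d) = d² + 1/(2*(9 + n)) (w(n, d) = d*d + 1/(2*(9 + n)) = d² + 1/(2*(9 + n)))
(63689 + w(-182, -543))/(24³ - 112741) = (63689 + (1 + 2*(-543)²*(9 - 182))/(2*(9 - 182)))/(24³ - 112741) = (63689 + (½)*(1 + 2*294849*(-173))/(-173))/(13824 - 112741) = (63689 + (½)*(-1/173)*(1 - 102017754))/(-98917) = (63689 + (½)*(-1/173)*(-102017753))*(-1/98917) = (63689 + 102017753/346)*(-1/98917) = (124054147/346)*(-1/98917) = -17722021/4889326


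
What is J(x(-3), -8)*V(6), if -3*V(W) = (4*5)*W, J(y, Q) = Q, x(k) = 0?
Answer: 320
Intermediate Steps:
V(W) = -20*W/3 (V(W) = -4*5*W/3 = -20*W/3)
J(x(-3), -8)*V(6) = -(-160)*6/3 = -8*(-40) = 320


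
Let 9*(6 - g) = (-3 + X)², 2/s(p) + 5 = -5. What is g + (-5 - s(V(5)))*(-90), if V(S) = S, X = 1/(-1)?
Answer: 3926/9 ≈ 436.22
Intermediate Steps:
X = -1
s(p) = -⅕ (s(p) = 2/(-5 - 5) = 2/(-10) = 2*(-⅒) = -⅕)
g = 38/9 (g = 6 - (-3 - 1)²/9 = 6 - ⅑*(-4)² = 6 - ⅑*16 = 6 - 16/9 = 38/9 ≈ 4.2222)
g + (-5 - s(V(5)))*(-90) = 38/9 + (-5 - 1*(-⅕))*(-90) = 38/9 + (-5 + ⅕)*(-90) = 38/9 - 24/5*(-90) = 38/9 + 432 = 3926/9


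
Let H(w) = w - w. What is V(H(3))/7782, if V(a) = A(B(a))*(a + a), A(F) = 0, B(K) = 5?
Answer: 0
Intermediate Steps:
H(w) = 0
V(a) = 0 (V(a) = 0*(a + a) = 0*(2*a) = 0)
V(H(3))/7782 = 0/7782 = 0*(1/7782) = 0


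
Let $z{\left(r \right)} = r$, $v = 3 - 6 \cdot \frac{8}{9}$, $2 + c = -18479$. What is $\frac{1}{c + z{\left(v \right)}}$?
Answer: $- \frac{3}{55450} \approx -5.4103 \cdot 10^{-5}$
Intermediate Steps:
$c = -18481$ ($c = -2 - 18479 = -18481$)
$v = - \frac{7}{3}$ ($v = 3 - 6 \cdot 8 \cdot \frac{1}{9} = 3 - \frac{16}{3} = - \frac{7}{3} \approx -2.3333$)
$\frac{1}{c + z{\left(v \right)}} = \frac{1}{-18481 - \frac{7}{3}} = \frac{1}{- \frac{55450}{3}} = - \frac{3}{55450}$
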